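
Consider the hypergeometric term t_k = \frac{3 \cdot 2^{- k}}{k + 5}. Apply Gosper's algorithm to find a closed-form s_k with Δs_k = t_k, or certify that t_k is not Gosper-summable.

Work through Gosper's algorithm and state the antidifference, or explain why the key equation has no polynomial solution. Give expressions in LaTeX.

r(k) = (k + 5)/(2*(k + 6)) after simplifying.
Take A(k)=k/2 + 5/2, B(k)=k + 6, C(k)=1.
Solve (k/2 + 5/2)·f(k+1) − (k + 5)·f(k) = 1.
Degrees (1,1,0) ⇒ d ≤ -1.
d = -1 < 0 ⇒ no nonzero polynomial f; not summable.

none — t_k is not Gosper-summable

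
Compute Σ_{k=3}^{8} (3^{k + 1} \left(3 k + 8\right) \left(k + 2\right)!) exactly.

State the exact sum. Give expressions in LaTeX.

Step 1: r(k) = 3*(k + 3)*(3*k + 11)/(3*k + 8).
So A=3*k + 9 and B=1, with C=k + 8/3.
Key eq: (3*k + 9)·f(k+1) = (1)·f(k) + (k + 8/3).
deg f ≤ 0 (via 1,0,1).
Coefficient equations give f(k) = 1/3.
Then R = B(k−1)f/C = 1/(3*k + 8), so s_k = R(k)·t_k = 3**(k + 1)*factorial(k + 2).
Verify: 3**(k + 1)*(3*k + 8)*factorial(k + 2) matches t_k.
Σ_(k=3)^(8) t_k = s_(9) − s_(3) = 2357047123200 − (9720) = 2357047113480.

Σ = 2357047113480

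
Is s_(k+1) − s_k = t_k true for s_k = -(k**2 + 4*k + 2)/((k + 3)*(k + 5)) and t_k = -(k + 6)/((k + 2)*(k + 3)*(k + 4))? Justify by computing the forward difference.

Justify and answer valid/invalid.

s_(k+1) = (-4*k - (k + 1)**2 - 6)/((k + 4)*(k + 6))
s_(k+1) − s_k = (-4*k**2 - 30*k - 57)/(k**4 + 18*k**3 + 119*k**2 + 342*k + 360)
(s_(k+1) − s_k) − t_k = 3*(-k**3 - 7*k**2 - 7*k + 22)/(k**5 + 20*k**4 + 155*k**3 + 580*k**2 + 1044*k + 720)

Invalid: residual 3*(-k**3 - 7*k**2 - 7*k + 22)/(k**5 + 20*k**4 + 155*k**3 + 580*k**2 + 1044*k + 720) ≠ 0.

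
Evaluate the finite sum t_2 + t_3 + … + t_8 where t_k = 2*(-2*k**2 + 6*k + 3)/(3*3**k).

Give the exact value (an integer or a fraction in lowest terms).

Σ = 8870/19683

The ratio is (2*k**2 - 2*k - 7)/(3*(2*k**2 - 6*k - 3)).
So A=1/3 and B=1, with C=k**2 - 3*k - 3/2.
f must satisfy (1/3)·f(k+1) − (1)·f(k) = k**2 - 3*k - 3/2.
d = 2 from the (0,0,2) case.
Solving with deg f ≤ 2: f(k) = -3*(k**2 - 2*k - 2)/2.
Certificate R = B(k−1)f/C = -3*(k**2 - 2*k - 2)/(2*k**2 - 6*k - 3) gives s_k = 2*(k**2 - 2*k - 2)/3**k.
Verify: 2*(-2*k**2 + 6*k + 3)/(3*3**k) matches t_k.
Evaluate s at k=9 and k=2: 122/19683 and -4/9; difference 8870/19683.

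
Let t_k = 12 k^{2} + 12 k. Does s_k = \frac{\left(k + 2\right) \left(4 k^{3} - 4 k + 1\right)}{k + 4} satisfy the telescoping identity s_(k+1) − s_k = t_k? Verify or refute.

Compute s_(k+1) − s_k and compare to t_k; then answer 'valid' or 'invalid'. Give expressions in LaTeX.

s_(k+1) = -(k + 3)*(4*k - 4*(k + 1)**3 + 3)/(k + 5)
s_(k+1) − s_k = 2*(6*k**4 + 52*k**3 + 114*k**2 + 68*k + 1)/(k**2 + 9*k + 20)
(s_(k+1) − s_k) − t_k = 2*(-8*k**3 - 60*k**2 - 52*k + 1)/(k**2 + 9*k + 20)

Invalid: residual \frac{2 \left(- 8 k^{3} - 60 k^{2} - 52 k + 1\right)}{k^{2} + 9 k + 20} ≠ 0.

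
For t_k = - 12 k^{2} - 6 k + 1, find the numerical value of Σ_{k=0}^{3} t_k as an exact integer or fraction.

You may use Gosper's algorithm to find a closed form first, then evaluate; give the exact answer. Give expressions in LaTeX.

Σ = -200

r(k) = (12*k**2 + 30*k + 17)/(12*k**2 + 6*k - 1) after simplifying.
A = 1, B = 1, C = k**2 + k/2 - 1/12.
Key eq: (1)·f(k+1) = (1)·f(k) + (k**2 + k/2 - 1/12).
d = 3 from the (0,0,2) case.
Solving with deg f ≤ 3: f(k) = k*(4*k**2 - 3*k - 2)/12.
Get s_k = R·t_k = k*(-4*k**2 + 3*k + 2) with R(k) = B(k−1)f(k)/C(k) = k*(4*k**2 - 3*k - 2)/(12*k**2 + 6*k - 1).
Verify: -12*k**2 - 6*k + 1 matches t_k.
Telescoping: Σ = s_(4) − s_(0) = -200 − (0) = -200.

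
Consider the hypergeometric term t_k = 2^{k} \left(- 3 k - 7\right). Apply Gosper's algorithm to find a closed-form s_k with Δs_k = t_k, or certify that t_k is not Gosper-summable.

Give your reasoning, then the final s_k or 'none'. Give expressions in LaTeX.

Step 1: r(k) = 2*(3*k + 10)/(3*k + 7).
Factor: A=2; B=1; C=k + 7/3.
Solve (2)·f(k+1) − (1)·f(k) = k + 7/3.
Bound: deg f ≤ 1.
Solve for f: f(k) = (3*k + 1)/3 (degree 1 ≤ 1).
Certificate R = B(k−1)f/C = (3*k + 1)/(3*k + 7) gives s_k = 2**k*(-3*k - 1).
Verify: 2**k*(-3*k - 7) matches t_k.

s_k = 2^{k} \left(- 3 k - 1\right)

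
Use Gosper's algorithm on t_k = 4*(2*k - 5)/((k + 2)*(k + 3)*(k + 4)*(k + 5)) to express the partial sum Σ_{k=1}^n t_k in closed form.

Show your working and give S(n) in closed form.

Ratio r(k) = (k + 2)*(2*k - 3)/((k + 6)*(2*k - 5)).
So A=k + 2 and B=k + 6, with C=k - 5/2.
Solve (k + 2)·f(k+1) − (k + 5)·f(k) = k - 5/2.
d = 3 from the (1,1,1) case.
Solving with deg f ≤ 3: f(k) = -k*(k**2 + 9*k + 50)/48.
Then R = B(k−1)f/C = -k*(k + 5)*(k**2 + 9*k + 50)/(24*(2*k - 5)), so s_k = R(k)·t_k = k*(-k**2 - 9*k - 50)/(6*(k + 2)*(k + 3)*(k + 4)).
Verify: 4*(2*k - 5)/(k**4 + 14*k**3 + 71*k**2 + 154*k + 120) matches t_k.
Evaluate: s_(n+1) = (-n**3 - 12*n**2 - 71*n - 60)/(6*(n**3 + 12*n**2 + 47*n + 60)); subtract s_(1) = -1/6 ⇒ S(n) = -4*n/(n**3 + 12*n**2 + 47*n + 60).

S(n) = -4*n/(n**3 + 12*n**2 + 47*n + 60)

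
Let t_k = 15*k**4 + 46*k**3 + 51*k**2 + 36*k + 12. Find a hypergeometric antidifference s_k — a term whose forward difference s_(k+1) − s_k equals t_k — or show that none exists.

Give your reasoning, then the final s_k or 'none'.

r(k) = (15*k**4 + 106*k**3 + 279*k**2 + 336*k + 160)/(15*k**4 + 46*k**3 + 51*k**2 + 36*k + 12) after simplifying.
A = 1, B = 1, C = k**4 + 46*k**3/15 + 17*k**2/5 + 12*k/5 + 4/5.
f must satisfy (1)·f(k+1) − (1)·f(k) = k**4 + 46*k**3/15 + 17*k**2/5 + 12*k/5 + 4/5.
deg f ≤ 5 (via 0,0,4).
Match coefficients ⇒ f(k) = k*(3*k**4 + 4*k**3 - k**2 + 4*k + 2)/15.
Certificate R = B(k−1)f/C = k*(3*k**4 + 4*k**3 - k**2 + 4*k + 2)/((3*k + 2)*(5*k**3 + 12*k**2 + 9*k + 6)) gives s_k = k*(3*k**4 + 4*k**3 - k**2 + 4*k + 2).
s_(k+1) − s_k = 15*k**4 + 46*k**3 + 51*k**2 + 36*k + 12 = t_k.

s_k = k*(3*k**4 + 4*k**3 - k**2 + 4*k + 2)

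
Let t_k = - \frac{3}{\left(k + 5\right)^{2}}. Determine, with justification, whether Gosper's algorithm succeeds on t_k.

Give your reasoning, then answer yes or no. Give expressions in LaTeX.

Step 1: r(k) = (k + 5)**2/(k + 6)**2.
Gosper form: A/B · C(k+1)/C(k) with A=k**2 + 10*k + 25, B=k**2 + 12*k + 36, C=1.
Solve (k**2 + 10*k + 25)·f(k+1) − (k**2 + 10*k + 25)·f(k) = 1.
d = 0 from the (2,2,0) case.
Put f(k) = c0: A·f(k+1) − B(k−1)·f(k) − C = -1; need -1 = 0 — inconsistent ⇒ no f, not summable.

No — the linear system for f has no solution.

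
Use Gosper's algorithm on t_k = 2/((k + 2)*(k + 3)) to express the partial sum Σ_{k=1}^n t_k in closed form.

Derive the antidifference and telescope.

S(n) = 2*n/(3*(n + 3))

The ratio is (k + 2)/(k + 4).
So A=k + 2 and B=k + 4, with C=1.
Key eq: (k + 2)·f(k+1) = (k + 3)·f(k) + (1).
Degrees (1,1,0) ⇒ d ≤ 1.
A polynomial solution: f(k) = k/2.
Certificate R = B(k−1)f/C = k*(k + 3)/2 gives s_k = k/(k + 2).
Check: Δs_k = 2/(k**2 + 5*k + 6). ✓
Σ_(k=1)^n t_k = s_(n+1) − s_(1) = ((n + 1)/(n + 3)) − (1/3), i.e. 2*n/(3*(n + 3)).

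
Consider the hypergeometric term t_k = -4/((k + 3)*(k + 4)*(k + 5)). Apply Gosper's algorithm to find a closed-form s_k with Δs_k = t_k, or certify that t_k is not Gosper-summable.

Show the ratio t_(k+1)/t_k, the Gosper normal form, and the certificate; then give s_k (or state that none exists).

s_k = k*(-k - 7)/(6*(k + 3)*(k + 4))

t_(k+1)/t_k = (k + 3)/(k + 6).
So A=k + 3 and B=k + 6, with C=1.
f must satisfy (k + 3)·f(k+1) − (k + 5)·f(k) = 1.
From deg A=1, deg B=1, deg C=0: d=2.
Coefficient equations give f(k) = k*(k + 7)/24.
Certificate R = B(k−1)f/C = k*(k + 5)*(k + 7)/24 gives s_k = k*(-k - 7)/(6*(k + 3)*(k + 4)).
s_(k+1) − s_k = -4/(k**3 + 12*k**2 + 47*k + 60) = t_k.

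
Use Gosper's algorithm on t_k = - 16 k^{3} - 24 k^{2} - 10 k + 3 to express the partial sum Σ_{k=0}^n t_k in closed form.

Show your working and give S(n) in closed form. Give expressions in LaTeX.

Compute t_(k+1)/t_k: get (16*k**3 + 72*k**2 + 106*k + 47)/(16*k**3 + 24*k**2 + 10*k - 3).
Gosper form: A/B · C(k+1)/C(k) with A=1, B=1, C=k**3 + 3*k**2/2 + 5*k/8 - 3/16.
Need (1)·f(k+1) − (1)·f(k) = k**3 + 3*k**2/2 + 5*k/8 - 3/16.
Bound: deg f ≤ 4.
Coefficient equations give f(k) = k*(4*k**3 - 3*k - 4)/16.
R(k) = B(k−1)·f(k)/C(k) = k*(4*k**3 - 3*k - 4)/(16*k**3 + 24*k**2 + 10*k - 3); s_k = R·t_k = k*(-4*k**3 + 3*k + 4).
Verify: -16*k**3 - 24*k**2 - 10*k + 3 matches t_k.
Telescope: S(n) = s_(n+1) − s_(0) = -4*n**4 - 16*n**3 - 21*n**2 - 6*n + 3 − (0) = -4*n**4 - 16*n**3 - 21*n**2 - 6*n + 3.

S(n) = - 4 n^{4} - 16 n^{3} - 21 n^{2} - 6 n + 3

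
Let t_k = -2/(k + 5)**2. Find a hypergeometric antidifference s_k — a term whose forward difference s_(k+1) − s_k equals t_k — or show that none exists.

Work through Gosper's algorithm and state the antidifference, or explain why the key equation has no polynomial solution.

Ratio r(k) = (k + 5)**2/(k + 6)**2.
Normal form (A,B,C) = (k**2 + 10*k + 25, k**2 + 12*k + 36, 1).
f must satisfy (k**2 + 10*k + 25)·f(k+1) − (k**2 + 10*k + 25)·f(k) = 1.
Bound: deg f ≤ 0.
Generic f = c0 gives residual -1; -1 = 0 cannot hold, so t_k is not Gosper-summable.

not Gosper-summable; s_k does not exist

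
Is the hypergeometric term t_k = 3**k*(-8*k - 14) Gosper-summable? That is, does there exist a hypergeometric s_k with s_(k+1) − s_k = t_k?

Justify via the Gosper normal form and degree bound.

r(k) = 3*(4*k + 11)/(4*k + 7) after simplifying.
So A=3 and B=1, with C=k + 7/4.
Solve (3)·f(k+1) − (1)·f(k) = k + 7/4.
From deg A=0, deg B=0, deg C=1: d=1.
A polynomial solution: f(k) = (4*k + 1)/8.
R(k) = B(k−1)·f(k)/C(k) = (4*k + 1)/(2*(4*k + 7)); s_k = R·t_k = 3**k*(-4*k - 1).
s_(k+1) − s_k = 3**k*(-8*k - 14) = t_k.

Yes. s_k = 3**k*(-4*k - 1).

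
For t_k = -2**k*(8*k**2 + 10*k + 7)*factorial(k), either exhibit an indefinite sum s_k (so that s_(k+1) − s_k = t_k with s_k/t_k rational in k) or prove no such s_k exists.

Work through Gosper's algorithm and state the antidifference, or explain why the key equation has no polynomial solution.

s_k = -2**k*(4*k - 1)*factorial(k)

The ratio is 2*(8*k**3 + 34*k**2 + 51*k + 25)/(8*k**2 + 10*k + 7).
Take A(k)=2*k + 2, B(k)=1, C(k)=k**2 + 5*k/4 + 7/8.
f must satisfy (2*k + 2)·f(k+1) − (1)·f(k) = k**2 + 5*k/4 + 7/8.
From deg A=1, deg B=0, deg C=2: d=1.
Coefficient equations give f(k) = (4*k - 1)/8.
Then R = B(k−1)f/C = (4*k - 1)/(8*k**2 + 10*k + 7), so s_k = R(k)·t_k = -2**k*(4*k - 1)*factorial(k).
s_(k+1) − s_k = -2**k*(8*k**2 + 10*k + 7)*factorial(k) = t_k.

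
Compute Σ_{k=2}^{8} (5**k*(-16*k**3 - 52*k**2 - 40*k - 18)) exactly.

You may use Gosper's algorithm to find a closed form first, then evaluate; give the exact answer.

Compute t_(k+1)/t_k: get 5*(8*k**3 + 50*k**2 + 96*k + 63)/(8*k**3 + 26*k**2 + 20*k + 9).
Gosper form: A/B · C(k+1)/C(k) with A=5, B=1, C=k**3 + 13*k**2/4 + 5*k/2 + 9/8.
Solve (5)·f(k+1) − (1)·f(k) = k**3 + 13*k**2/4 + 5*k/2 + 9/8.
From deg A=0, deg B=0, deg C=3: d=3.
Solve for f: f(k) = (2*k**3 - k**2 + 1)/8 (degree 3 ≤ 3).
R(k) = B(k−1)·f(k)/C(k) = (2*k**3 - k**2 + 1)/(8*k**3 + 26*k**2 + 20*k + 9); s_k = R·t_k = 2*5**k*(-2*k**3 + k**2 - 1).
Δs = 5**k*(-16*k**3 - 52*k**2 - 40*k - 18), as required.
Telescoping: Σ = s_(9) − s_(2) = -5382812500 − (-650) = -5382811850.

Σ = -5382811850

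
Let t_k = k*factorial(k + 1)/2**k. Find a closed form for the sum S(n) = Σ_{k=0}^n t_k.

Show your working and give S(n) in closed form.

t_(k+1)/t_k = (k + 1)*(k + 2)/(2*k).
Take A(k)=k/2 + 1, B(k)=1, C(k)=k.
Need (k/2 + 1)·f(k+1) − (1)·f(k) = k.
d = 0 from the (1,0,1) case.
Coefficient equations give f(k) = 2.
So s_k = (B(k−1)f/C)·t_k = (2/k)·t_k = 2**(1 - k)*factorial(k + 1).
Δs = k*factorial(k + 1)/2**k, as required.
s_(n+1) = factorial(n + 2)/2**n and s_(0) = 2, so S(n) = -2 + factorial(n + 2)/2**n.

S(n) = -2 + factorial(n + 2)/2**n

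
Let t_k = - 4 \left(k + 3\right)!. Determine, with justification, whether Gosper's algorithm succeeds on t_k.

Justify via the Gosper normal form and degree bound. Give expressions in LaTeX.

No; the degree bound rules out any f.

Ratio r(k) = k + 4.
Normal form (A,B,C) = (k + 4, 1, 1).
Solve (k + 4)·f(k+1) − (1)·f(k) = 1.
Bound: deg f ≤ -1.
deg f ≤ -1 is impossible — no certificate.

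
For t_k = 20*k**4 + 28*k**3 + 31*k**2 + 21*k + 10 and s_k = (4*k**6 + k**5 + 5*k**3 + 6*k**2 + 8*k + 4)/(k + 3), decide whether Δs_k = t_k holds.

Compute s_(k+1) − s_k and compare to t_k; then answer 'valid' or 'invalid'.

s_(k+1) = (8*k + 4*(k + 1)**6 + (k + 1)**5 + 5*(k + 1)**3 + 6*(k + 1)**2 + 12)/(k + 4)
s_(k+1) − s_k = (20*k**6 + 136*k**5 + 285*k**4 + 350*k**3 + 305*k**2 + 184*k + 68)/(k**2 + 7*k + 12)
(s_(k+1) − s_k) − t_k = 2*(-16*k**5 - 91*k**4 - 112*k**3 - 112*k**2 - 69*k - 26)/(k**2 + 7*k + 12)

Invalid: residual 2*(-16*k**5 - 91*k**4 - 112*k**3 - 112*k**2 - 69*k - 26)/(k**2 + 7*k + 12) ≠ 0.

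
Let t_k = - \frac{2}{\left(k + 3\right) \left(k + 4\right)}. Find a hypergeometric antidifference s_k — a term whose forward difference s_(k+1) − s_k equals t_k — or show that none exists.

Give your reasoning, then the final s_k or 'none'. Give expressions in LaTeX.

t_(k+1)/t_k = (k + 3)/(k + 5).
Gosper form: A/B · C(k+1)/C(k) with A=k + 3, B=k + 5, C=1.
Key eq: (k + 3)·f(k+1) = (k + 4)·f(k) + (1).
deg f ≤ 1 (via 1,1,0).
Match coefficients ⇒ f(k) = k/3.
Then R = B(k−1)f/C = k*(k + 4)/3, so s_k = R(k)·t_k = -2*k/(3*k + 9).
s_(k+1) − s_k = -2/(k**2 + 7*k + 12) = t_k.

s_k = - \frac{2 k}{3 k + 9}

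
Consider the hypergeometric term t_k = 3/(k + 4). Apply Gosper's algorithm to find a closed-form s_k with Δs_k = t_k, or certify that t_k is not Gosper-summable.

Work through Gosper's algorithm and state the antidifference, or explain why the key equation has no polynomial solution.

t_(k+1)/t_k = (k + 4)/(k + 5).
Factor: A=k + 4; B=k + 5; C=1.
Solve (k + 4)·f(k+1) − (k + 4)·f(k) = 1.
Degrees (1,1,0) ⇒ d ≤ 0.
Write f(k) = c0. Then LHS − RHS = -1, requiring -1 = 0: contradictory. No certificate.

not Gosper-summable; s_k does not exist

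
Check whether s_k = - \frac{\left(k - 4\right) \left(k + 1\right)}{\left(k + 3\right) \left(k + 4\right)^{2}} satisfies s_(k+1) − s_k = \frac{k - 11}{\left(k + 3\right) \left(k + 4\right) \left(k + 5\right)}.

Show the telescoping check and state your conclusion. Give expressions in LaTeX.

s_(k+1) = -(k - 3)*(k + 2)/((k + 4)*(k + 5)**2)
s_(k+1) − s_k = (k**3 - 8*k**2 - 61*k - 28)/(k**5 + 21*k**4 + 175*k**3 + 723*k**2 + 1480*k + 1200)
(s_(k+1) − s_k) − t_k = 6*(-k**2 + 3*k + 32)/(k**5 + 21*k**4 + 175*k**3 + 723*k**2 + 1480*k + 1200)

Invalid: residual \frac{6 \left(- k^{2} + 3 k + 32\right)}{k^{5} + 21 k^{4} + 175 k^{3} + 723 k^{2} + 1480 k + 1200} ≠ 0.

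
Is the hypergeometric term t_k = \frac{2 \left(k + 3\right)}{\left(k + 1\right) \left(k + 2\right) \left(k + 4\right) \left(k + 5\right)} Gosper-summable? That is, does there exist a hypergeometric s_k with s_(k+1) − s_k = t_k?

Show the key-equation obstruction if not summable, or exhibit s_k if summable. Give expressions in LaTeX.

Yes. s_k = \frac{k \left(k + 5\right)}{4 \left(k^{2} + 5 k + 4\right)}.

Compute t_(k+1)/t_k: get (k + 1)*(k + 4)**2/((k + 3)**2*(k + 6)).
A = k + 1, B = k + 6, C = k**2 + 6*k + 9.
Solve (k + 1)·f(k+1) − (k + 5)·f(k) = k**2 + 6*k + 9.
Degrees (1,1,2) ⇒ d ≤ 4.
Solving with deg f ≤ 4: f(k) = k*(k + 2)*(k + 3)*(k + 5)/8.
So s_k = (B(k−1)f/C)·t_k = (k*(k + 2)*(k + 5)**2/(8*(k + 3)))·t_k = k*(k + 5)/(4*(k**2 + 5*k + 4)).
Verify: 2*(k + 3)/(k**4 + 12*k**3 + 49*k**2 + 78*k + 40) matches t_k.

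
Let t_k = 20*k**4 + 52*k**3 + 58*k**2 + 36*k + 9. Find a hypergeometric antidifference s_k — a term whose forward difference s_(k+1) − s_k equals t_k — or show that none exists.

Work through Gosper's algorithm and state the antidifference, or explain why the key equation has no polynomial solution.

s_k = k**2*(4*k**3 + 3*k**2 + 2)

t_(k+1)/t_k = (20*k**4 + 132*k**3 + 334*k**2 + 388*k + 175)/(20*k**4 + 52*k**3 + 58*k**2 + 36*k + 9).
So A=1 and B=1, with C=k**4 + 13*k**3/5 + 29*k**2/10 + 9*k/5 + 9/20.
Solve (1)·f(k+1) − (1)·f(k) = k**4 + 13*k**3/5 + 29*k**2/10 + 9*k/5 + 9/20.
deg f ≤ 5 (via 0,0,4).
Coefficient equations give f(k) = k**2*(4*k**3 + 3*k**2 + 2)/20.
Get s_k = R·t_k = k**2*(4*k**3 + 3*k**2 + 2) with R(k) = B(k−1)f(k)/C(k) = k**2*(4*k**3 + 3*k**2 + 2)/(20*k**4 + 52*k**3 + 58*k**2 + 36*k + 9).
Verify: 20*k**4 + 52*k**3 + 58*k**2 + 36*k + 9 matches t_k.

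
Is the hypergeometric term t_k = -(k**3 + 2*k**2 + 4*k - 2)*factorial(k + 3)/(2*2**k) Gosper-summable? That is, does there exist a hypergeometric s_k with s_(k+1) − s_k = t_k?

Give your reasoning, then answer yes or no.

r(k) = (k**4 + 9*k**3 + 31*k**2 + 49*k + 20)/(2*(k**3 + 2*k**2 + 4*k - 2)) after simplifying.
Factor: A=k/2 + 2; B=1; C=k**3 + 2*k**2 + 4*k - 2.
Need (k/2 + 2)·f(k+1) − (1)·f(k) = k**3 + 2*k**2 + 4*k - 2.
d = 2 from the (1,0,3) case.
A polynomial solution: f(k) = 2*(k - 1)**2.
R(k) = B(k−1)·f(k)/C(k) = 2*(k - 1)**2/(k**3 + 2*k**2 + 4*k - 2); s_k = R·t_k = -(k - 1)**2*factorial(k + 3)/2**k.
Verify: -(k**3 + 2*k**2 + 4*k - 2)*factorial(k + 3)/(2*2**k) matches t_k.

Yes. s_k = -(k - 1)**2*factorial(k + 3)/2**k.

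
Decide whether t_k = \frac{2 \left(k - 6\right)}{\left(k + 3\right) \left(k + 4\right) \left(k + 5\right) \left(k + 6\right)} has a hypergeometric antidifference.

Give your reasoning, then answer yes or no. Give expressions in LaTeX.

Yes. s_k = \frac{k \left(- k^{2} - 12 k - 67\right)}{20 \left(k + 3\right) \left(k + 4\right) \left(k + 5\right)}.

The ratio is (k - 5)*(k + 3)/((k - 6)*(k + 7)).
Gosper form: A/B · C(k+1)/C(k) with A=k + 3, B=k + 7, C=k - 6.
Key eq: (k + 3)·f(k+1) = (k + 6)·f(k) + (k - 6).
From deg A=1, deg B=1, deg C=1: d=3.
Solve for f: f(k) = -k*(k**2 + 12*k + 67)/40 (degree 3 ≤ 3).
So s_k = (B(k−1)f/C)·t_k = (-k*(k + 6)*(k**2 + 12*k + 67)/(40*(k - 6)))·t_k = k*(-k**2 - 12*k - 67)/(20*(k + 3)*(k + 4)*(k + 5)).
Δs = 2*(k - 6)/(k**4 + 18*k**3 + 119*k**2 + 342*k + 360), as required.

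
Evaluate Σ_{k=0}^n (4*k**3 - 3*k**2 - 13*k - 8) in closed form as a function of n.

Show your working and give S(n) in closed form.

The ratio is (4*k**3 + 9*k**2 - 7*k - 20)/(4*k**3 - 3*k**2 - 13*k - 8).
Factor: A=1; B=1; C=k**3 - 3*k**2/4 - 13*k/4 - 2.
Solve (1)·f(k+1) − (1)·f(k) = k**3 - 3*k**2/4 - 13*k/4 - 2.
Degrees (0,0,3) ⇒ d ≤ 4.
A polynomial solution: f(k) = k*(k**3 - 3*k**2 - 4*k - 2)/4.
So s_k = (B(k−1)f/C)·t_k = (k*(k**3 - 3*k**2 - 4*k - 2)/(4*k**3 - 3*k**2 - 13*k - 8))·t_k = k*(k**3 - 3*k**2 - 4*k - 2).
Verify: 4*k**3 - 3*k**2 - 13*k - 8 matches t_k.
s_(n+1) = n**4 + n**3 - 7*n**2 - 15*n - 8 and s_(0) = 0, so S(n) = n**4 + n**3 - 7*n**2 - 15*n - 8.

S(n) = n**4 + n**3 - 7*n**2 - 15*n - 8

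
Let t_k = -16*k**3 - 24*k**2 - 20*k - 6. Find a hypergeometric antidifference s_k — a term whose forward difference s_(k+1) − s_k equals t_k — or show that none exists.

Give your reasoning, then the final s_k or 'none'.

The ratio is (8*k**3 + 36*k**2 + 58*k + 33)/(8*k**3 + 12*k**2 + 10*k + 3).
Take A(k)=1, B(k)=1, C(k)=k**3 + 3*k**2/2 + 5*k/4 + 3/8.
Key eq: (1)·f(k+1) = (1)·f(k) + (k**3 + 3*k**2/2 + 5*k/4 + 3/8).
Degrees (0,0,3) ⇒ d ≤ 4.
A polynomial solution: f(k) = k**2*(2*k**2 + 1)/8.
So s_k = (B(k−1)f/C)·t_k = (k**2*(2*k**2 + 1)/((2*k + 1)*(4*k**2 + 4*k + 3)))·t_k = k**2*(-4*k**2 - 2).
Check: Δs_k = -16*k**3 - 24*k**2 - 20*k - 6. ✓

s_k = k**2*(-4*k**2 - 2)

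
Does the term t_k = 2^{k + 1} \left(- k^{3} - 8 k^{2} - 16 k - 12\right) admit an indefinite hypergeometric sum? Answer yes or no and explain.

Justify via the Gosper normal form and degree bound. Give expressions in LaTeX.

Yes. s_k = 2^{k + 1} \left(- k^{3} - 2 k^{2} - 2 k - 2\right).

r(k) = 2*(k**3 + 11*k**2 + 35*k + 37)/(k**3 + 8*k**2 + 16*k + 12) after simplifying.
Take A(k)=2, B(k)=1, C(k)=k**3 + 8*k**2 + 16*k + 12.
Solve (2)·f(k+1) − (1)·f(k) = k**3 + 8*k**2 + 16*k + 12.
Degrees (0,0,3) ⇒ d ≤ 3.
Match coefficients ⇒ f(k) = k**3 + 2*k**2 + 2*k + 2.
Then R = B(k−1)f/C = (k**3 + 2*k**2 + 2*k + 2)/(k**3 + 8*k**2 + 16*k + 12), so s_k = R(k)·t_k = 2**(k + 1)*(-k**3 - 2*k**2 - 2*k - 2).
Δs = 2**(k + 1)*(-k**3 - 8*k**2 - 16*k - 12), as required.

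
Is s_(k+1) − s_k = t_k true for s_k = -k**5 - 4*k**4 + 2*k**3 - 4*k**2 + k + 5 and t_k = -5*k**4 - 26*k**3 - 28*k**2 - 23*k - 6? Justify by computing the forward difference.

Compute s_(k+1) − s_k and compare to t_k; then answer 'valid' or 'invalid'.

Valid: the claim telescopes to t_k.

s_(k+1) = -k**5 - 9*k**4 - 24*k**3 - 32*k**2 - 22*k - 1
s_(k+1) − s_k = -5*k**4 - 26*k**3 - 28*k**2 - 23*k - 6
(s_(k+1) − s_k) − t_k = 0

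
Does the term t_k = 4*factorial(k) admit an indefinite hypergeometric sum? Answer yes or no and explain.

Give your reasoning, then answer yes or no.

No — key equation has no polynomial f.

Compute t_(k+1)/t_k: get k + 1.
So A=k + 1 and B=1, with C=1.
Set up (k + 1)·f(k+1) − (1)·f(k) − (1) = 0.
d = -1 from the (1,0,0) case.
d = -1 < 0 ⇒ no nonzero polynomial f; not summable.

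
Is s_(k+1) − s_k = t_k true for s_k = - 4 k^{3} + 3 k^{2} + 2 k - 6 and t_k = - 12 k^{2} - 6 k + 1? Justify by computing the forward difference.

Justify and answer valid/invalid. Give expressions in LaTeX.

valid (s_(k+1) − s_k reduces to t_k)

s_(k+1) = -4*k**3 - 9*k**2 - 4*k - 5
s_(k+1) − s_k = -12*k**2 - 6*k + 1
(s_(k+1) − s_k) − t_k = 0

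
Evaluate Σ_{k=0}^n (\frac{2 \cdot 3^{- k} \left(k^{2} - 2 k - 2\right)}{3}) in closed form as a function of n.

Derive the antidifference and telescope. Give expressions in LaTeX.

r(k) = (k**2 - 3)/(3*(k**2 - 2*k - 2)) after simplifying.
Normal form (A,B,C) = (1/3, 1, k**2 - 2*k - 2).
Solve (1/3)·f(k+1) − (1)·f(k) = k**2 - 2*k - 2.
d = 2 from the (0,0,2) case.
A polynomial solution: f(k) = -3*(k - 2)*(k + 1)/2.
Get s_k = R·t_k = (-k**2 + k + 2)/3**k with R(k) = B(k−1)f(k)/C(k) = -3*(k - 2)*(k + 1)/(2*(k**2 - 2*k - 2)).
Δs = 2*(k**2 - 2*k - 2)/(3*3**k), as required.
s_(n+1) = 3**(-n - 1)*(-n**2 - n + 2) and s_(0) = 2, so S(n) = (-6*3**n - n**2 - n + 2)/(3*3**n).

S(n) = \frac{3^{- n} \left(- 6 \cdot 3^{n} - n^{2} - n + 2\right)}{3}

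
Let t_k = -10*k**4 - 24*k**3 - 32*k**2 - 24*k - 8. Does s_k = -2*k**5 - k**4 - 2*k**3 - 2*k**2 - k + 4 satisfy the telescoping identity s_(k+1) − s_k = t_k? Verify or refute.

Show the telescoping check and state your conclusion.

s_(k+1) = -2*k**5 - 11*k**4 - 26*k**3 - 34*k**2 - 25*k - 4
s_(k+1) − s_k = -10*k**4 - 24*k**3 - 32*k**2 - 24*k - 8
(s_(k+1) − s_k) − t_k = 0

valid (s_(k+1) − s_k reduces to t_k)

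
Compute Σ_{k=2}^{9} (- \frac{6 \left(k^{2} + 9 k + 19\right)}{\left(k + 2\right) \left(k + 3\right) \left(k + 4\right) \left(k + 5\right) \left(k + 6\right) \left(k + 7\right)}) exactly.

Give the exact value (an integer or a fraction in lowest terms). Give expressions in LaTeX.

Σ = -13/1344

Step 1: r(k) = (k + 2)*(9*k + (k + 1)**2 + 28)/((k + 8)*(k**2 + 9*k + 19)).
Take A(k)=k + 2, B(k)=k + 8, C(k)=k**2 + 9*k + 19.
Solve (k + 2)·f(k+1) − (k + 7)·f(k) = k**2 + 9*k + 19.
Bound: deg f ≤ 5.
A polynomial solution: f(k) = k*(k + 3)*(k + 5)*(k**2 + 12*k + 44)/144.
Then R = B(k−1)f/C = k*(k + 3)*(k + 5)*(k + 7)*(k**2 + 12*k + 44)/(144*(k**2 + 9*k + 19)), so s_k = R(k)·t_k = k*(-k**2 - 12*k - 44)/(24*(k**3 + 12*k**2 + 44*k + 48)).
Δs = 6*(-k**2 - 9*k - 19)/(k**6 + 27*k**5 + 295*k**4 + 1665*k**3 + 5104*k**2 + 8028*k + 5040), as required.
Sum = s_(10) − s_(2); s_(10) = -55/1344, s_(2) = -1/32 ⇒ -13/1344.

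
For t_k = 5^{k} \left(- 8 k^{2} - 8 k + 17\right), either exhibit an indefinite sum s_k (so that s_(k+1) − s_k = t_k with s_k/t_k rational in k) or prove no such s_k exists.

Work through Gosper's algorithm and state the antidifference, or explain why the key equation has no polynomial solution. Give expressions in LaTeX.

s_k = 5^{k} \left(- 2 k^{2} + 3 k + 3\right)

The ratio is 5*(8*k**2 + 24*k - 1)/(8*k**2 + 8*k - 17).
Gosper form: A/B · C(k+1)/C(k) with A=5, B=1, C=k**2 + k - 17/8.
Key eq: (5)·f(k+1) = (1)·f(k) + (k**2 + k - 17/8).
From deg A=0, deg B=0, deg C=2: d=2.
Coefficient equations give f(k) = (2*k**2 - 3*k - 3)/8.
Then R = B(k−1)f/C = (2*k**2 - 3*k - 3)/(8*k**2 + 8*k - 17), so s_k = R(k)·t_k = 5**k*(-2*k**2 + 3*k + 3).
s_(k+1) − s_k = 5**k*(-8*k**2 - 8*k + 17) = t_k.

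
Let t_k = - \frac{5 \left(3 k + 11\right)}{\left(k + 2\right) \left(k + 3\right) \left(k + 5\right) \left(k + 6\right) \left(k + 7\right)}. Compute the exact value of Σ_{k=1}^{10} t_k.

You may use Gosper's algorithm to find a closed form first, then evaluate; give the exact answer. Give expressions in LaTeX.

The ratio is (k + 2)*(k + 5)*(3*k + 14)/((k + 4)*(k + 8)*(3*k + 11)).
So A=k + 2 and B=k + 8, with C=k**2 + 23*k/3 + 44/3.
Solve (k + 2)·f(k+1) − (k + 7)·f(k) = k**2 + 23*k/3 + 44/3.
Degrees (1,1,2) ⇒ d ≤ 5.
Match coefficients ⇒ f(k) = k*(k + 3)*(k + 4)*(k**2 + 13*k + 52)/180.
Get s_k = R·t_k = k*(-k**2 - 13*k - 52)/(12*(k**3 + 13*k**2 + 52*k + 60)) with R(k) = B(k−1)f(k)/C(k) = k*(k + 3)*(k + 7)*(k**2 + 13*k + 52)/(60*(3*k + 11)).
Δs = 5*(-3*k - 11)/(k**5 + 23*k**4 + 203*k**3 + 853*k**2 + 1692*k + 1260), as required.
Sum = s_(11) − s_(1); s_(11) = -869/10608, s_(1) = -11/252 ⇒ -8525/222768.

Σ = -8525/222768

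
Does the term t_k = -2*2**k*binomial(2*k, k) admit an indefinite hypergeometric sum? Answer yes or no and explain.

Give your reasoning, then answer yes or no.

No; the degree bound rules out any f.

t_(k+1)/t_k = 4*(2*k + 1)/(k + 1).
So A=8*k + 4 and B=k + 1, with C=1.
Set up (8*k + 4)·f(k+1) − (k)·f(k) − (1) = 0.
Bound: deg f ≤ -1.
d = -1 < 0 ⇒ no nonzero polynomial f; not summable.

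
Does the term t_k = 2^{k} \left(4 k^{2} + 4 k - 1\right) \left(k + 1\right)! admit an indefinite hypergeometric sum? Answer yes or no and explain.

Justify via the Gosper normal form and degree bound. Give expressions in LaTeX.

Ratio r(k) = 2*(4*k**3 + 20*k**2 + 31*k + 14)/(4*k**2 + 4*k - 1).
Normal form (A,B,C) = (2*k + 4, 1, k**2 + k - 1/4).
Solve (2*k + 4)·f(k+1) − (1)·f(k) = k**2 + k - 1/4.
d = 1 from the (1,0,2) case.
Match coefficients ⇒ f(k) = (2*k - 3)/4.
Certificate R = B(k−1)f/C = (2*k - 3)/(4*k**2 + 4*k - 1) gives s_k = 2**k*(2*k - 3)*factorial(k + 1).
s_(k+1) − s_k = 2**k*(4*k**2 + 4*k - 1)*factorial(k + 1) = t_k.

Yes. s_k = 2^{k} \left(2 k - 3\right) \left(k + 1\right)!.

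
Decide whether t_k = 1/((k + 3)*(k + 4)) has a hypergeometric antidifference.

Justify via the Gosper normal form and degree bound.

Yes. s_k = k/(3*(k + 3)).

r(k) = (k + 3)/(k + 5) after simplifying.
So A=k + 3 and B=k + 5, with C=1.
Set up (k + 3)·f(k+1) − (k + 4)·f(k) − (1) = 0.
Degrees (1,1,0) ⇒ d ≤ 1.
Solve for f: f(k) = k/3 (degree 1 ≤ 1).
R(k) = B(k−1)·f(k)/C(k) = k*(k + 4)/3; s_k = R·t_k = k/(3*(k + 3)).
s_(k+1) − s_k = 1/(k**2 + 7*k + 12) = t_k.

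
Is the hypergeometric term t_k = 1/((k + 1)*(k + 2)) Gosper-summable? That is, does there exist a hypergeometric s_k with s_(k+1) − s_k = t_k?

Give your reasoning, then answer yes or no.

The ratio is (k + 1)/(k + 3).
Factor: A=k + 1; B=k + 3; C=1.
Key eq: (k + 1)·f(k+1) = (k + 2)·f(k) + (1).
d = 1 from the (1,1,0) case.
Coefficient equations give f(k) = k.
Certificate R = B(k−1)f/C = k*(k + 2) gives s_k = k/(k + 1).
Check: Δs_k = 1/(k**2 + 3*k + 2). ✓

Yes. s_k = k/(k + 1).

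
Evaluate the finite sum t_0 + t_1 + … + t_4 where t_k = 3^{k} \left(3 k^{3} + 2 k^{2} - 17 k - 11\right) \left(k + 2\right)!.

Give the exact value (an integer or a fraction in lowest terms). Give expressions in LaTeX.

Step 1: r(k) = 3*(3*k**4 + 20*k**3 + 29*k**2 - 35*k - 69)/(3*k**3 + 2*k**2 - 17*k - 11).
Normal form (A,B,C) = (3*k + 9, 1, k**3 + 2*k**2/3 - 17*k/3 - 11/3).
Key eq: (3*k + 9)·f(k+1) = (1)·f(k) + (k**3 + 2*k**2/3 - 17*k/3 - 11/3).
Bound: deg f ≤ 2.
Coefficient equations give f(k) = (k**2 - 4*k + 2)/3.
Then R = B(k−1)f/C = (k**2 - 4*k + 2)/(3*k**3 + 2*k**2 - 17*k - 11), so s_k = R(k)·t_k = 3**k*(k**2 - 4*k + 2)*factorial(k + 2).
Check: Δs_k = 3**k*(3*k**3 + 2*k**2 - 17*k - 11)*factorial(k + 2). ✓
Sum = s_(5) − s_(0); s_(5) = 8573040, s_(0) = 4 ⇒ 8573036.

Σ = 8573036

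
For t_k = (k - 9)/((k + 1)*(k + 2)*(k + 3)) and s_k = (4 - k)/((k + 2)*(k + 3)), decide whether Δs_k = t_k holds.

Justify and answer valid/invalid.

Invalid: residual 2*(13 - 2*k)/(k**4 + 10*k**3 + 35*k**2 + 50*k + 24) ≠ 0.

s_(k+1) = (3 - k)/((k + 3)*(k + 4))
s_(k+1) − s_k = (k - 10)/(k**3 + 9*k**2 + 26*k + 24)
(s_(k+1) − s_k) − t_k = 2*(13 - 2*k)/(k**4 + 10*k**3 + 35*k**2 + 50*k + 24)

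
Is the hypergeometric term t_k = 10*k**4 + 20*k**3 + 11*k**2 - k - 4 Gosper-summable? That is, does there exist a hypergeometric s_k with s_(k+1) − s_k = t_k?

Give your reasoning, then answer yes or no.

Yes. s_k = k*(2*k**4 - 3*k**2 - k - 2).

Compute t_(k+1)/t_k: get (10*k**4 + 60*k**3 + 131*k**2 + 121*k + 36)/(10*k**4 + 20*k**3 + 11*k**2 - k - 4).
Gosper form: A/B · C(k+1)/C(k) with A=1, B=1, C=k**4 + 2*k**3 + 11*k**2/10 - k/10 - 2/5.
Need (1)·f(k+1) − (1)·f(k) = k**4 + 2*k**3 + 11*k**2/10 - k/10 - 2/5.
Degrees (0,0,4) ⇒ d ≤ 5.
Solving with deg f ≤ 5: f(k) = k*(2*k**4 - 3*k**2 - k - 2)/10.
So s_k = (B(k−1)f/C)·t_k = (k*(2*k**4 - 3*k**2 - k - 2)/(10*k**4 + 20*k**3 + 11*k**2 - k - 4))·t_k = k*(2*k**4 - 3*k**2 - k - 2).
Check: Δs_k = 10*k**4 + 20*k**3 + 11*k**2 - k - 4. ✓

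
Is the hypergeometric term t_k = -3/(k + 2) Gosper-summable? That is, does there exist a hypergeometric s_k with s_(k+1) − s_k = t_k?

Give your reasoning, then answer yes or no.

r(k) = (k + 2)/(k + 3) after simplifying.
Take A(k)=k + 2, B(k)=k + 3, C(k)=1.
Solve (k + 2)·f(k+1) − (k + 2)·f(k) = 1.
Bound: deg f ≤ 0.
Write f(k) = c0. Then LHS − RHS = -1, requiring -1 = 0: contradictory. No certificate.

No — key equation has no polynomial f.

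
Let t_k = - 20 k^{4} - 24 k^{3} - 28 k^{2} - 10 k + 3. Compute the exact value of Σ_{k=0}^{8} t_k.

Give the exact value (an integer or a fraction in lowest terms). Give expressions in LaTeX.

Σ = -212589

Ratio r(k) = (20*k**4 + 104*k**3 + 220*k**2 + 218*k + 79)/(20*k**4 + 24*k**3 + 28*k**2 + 10*k - 3).
Gosper form: A/B · C(k+1)/C(k) with A=1, B=1, C=k**4 + 6*k**3/5 + 7*k**2/5 + k/2 - 3/20.
Key eq: (1)·f(k+1) = (1)·f(k) + (k**4 + 6*k**3/5 + 7*k**2/5 + k/2 - 3/20).
From deg A=0, deg B=0, deg C=4: d=5.
Solving with deg f ≤ 5: f(k) = k*(4*k**4 - 4*k**3 + 4*k**2 - 3*k - 4)/20.
Certificate R = B(k−1)f/C = k*(4*k**4 - 4*k**3 + 4*k**2 - 3*k - 4)/(20*k**4 + 24*k**3 + 28*k**2 + 10*k - 3) gives s_k = k*(-4*k**4 + 4*k**3 - 4*k**2 + 3*k + 4).
Check: Δs_k = -20*k**4 - 24*k**3 - 28*k**2 - 10*k + 3. ✓
Σ_(k=0)^(8) t_k = s_(9) − s_(0) = -212589 − (0) = -212589.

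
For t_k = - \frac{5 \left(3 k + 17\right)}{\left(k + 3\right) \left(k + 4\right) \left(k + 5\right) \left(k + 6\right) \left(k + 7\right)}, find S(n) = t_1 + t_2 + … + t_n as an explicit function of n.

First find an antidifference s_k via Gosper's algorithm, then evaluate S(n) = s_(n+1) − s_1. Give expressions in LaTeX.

S(n) = \frac{n \left(- n^{2} - 16 n - 83\right)}{28 \left(n^{3} + 16 n^{2} + 83 n + 140\right)}

Compute t_(k+1)/t_k: get (k + 3)*(3*k + 20)/((k + 8)*(3*k + 17)).
Normal form (A,B,C) = (k + 3, k + 8, k + 17/3).
Set up (k + 3)·f(k+1) − (k + 7)·f(k) − (k + 17/3) = 0.
d = 4 from the (1,1,1) case.
Solving with deg f ≤ 4: f(k) = k*(k + 5)*(k**2 + 13*k + 54)/216.
Then R = B(k−1)f/C = k*(k + 5)*(k + 7)*(k**2 + 13*k + 54)/(72*(3*k + 17)), so s_k = R(k)·t_k = 5*k*(-k**2 - 13*k - 54)/(72*(k**3 + 13*k**2 + 54*k + 72)).
Verify: 5*(-3*k - 17)/(k**5 + 25*k**4 + 245*k**3 + 1175*k**2 + 2754*k + 2520) matches t_k.
Telescope: S(n) = s_(n+1) − s_(1) = 5*(-n**3 - 16*n**2 - 83*n - 68)/(72*(n**3 + 16*n**2 + 83*n + 140)) − (-17/504) = n*(-n**2 - 16*n - 83)/(28*(n**3 + 16*n**2 + 83*n + 140)).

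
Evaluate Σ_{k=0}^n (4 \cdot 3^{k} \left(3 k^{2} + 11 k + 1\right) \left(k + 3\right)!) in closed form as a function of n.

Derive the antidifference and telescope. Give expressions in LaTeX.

Step 1: r(k) = 3*(3*k**3 + 29*k**2 + 83*k + 60)/(3*k**2 + 11*k + 1).
A = 3*k + 12, B = 1, C = k**2 + 11*k/3 + 1/3.
Key eq: (3*k + 12)·f(k+1) = (1)·f(k) + (k**2 + 11*k/3 + 1/3).
d = 1 from the (1,0,2) case.
Solving with deg f ≤ 1: f(k) = (k - 1)/3.
Then R = B(k−1)f/C = (k - 1)/(3*k**2 + 11*k + 1), so s_k = R(k)·t_k = 4*3**k*(k - 1)*factorial(k + 3).
Check: Δs_k = 4*3**k*(3*k**2 + 11*k + 1)*factorial(k + 3). ✓
Σ_(k=0)^n t_k = s_(n+1) − s_(0) = (12*3**n*n*factorial(n + 4)) − (-24), i.e. 12*3**n*n*factorial(n + 4) + 24.

S(n) = 12 \cdot 3^{n} n \left(n + 4\right)! + 24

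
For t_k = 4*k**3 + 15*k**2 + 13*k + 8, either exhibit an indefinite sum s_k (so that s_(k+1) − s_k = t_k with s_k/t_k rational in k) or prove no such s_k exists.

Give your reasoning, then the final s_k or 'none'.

s_k = k*(k**3 + 3*k**2 + 4)

r(k) = (4*k**3 + 27*k**2 + 55*k + 40)/(4*k**3 + 15*k**2 + 13*k + 8) after simplifying.
Take A(k)=1, B(k)=1, C(k)=k**3 + 15*k**2/4 + 13*k/4 + 2.
Solve (1)·f(k+1) − (1)·f(k) = k**3 + 15*k**2/4 + 13*k/4 + 2.
d = 4 from the (0,0,3) case.
Match coefficients ⇒ f(k) = k*(k**3 + 3*k**2 + 4)/4.
Get s_k = R·t_k = k*(k**3 + 3*k**2 + 4) with R(k) = B(k−1)f(k)/C(k) = k*(k**3 + 3*k**2 + 4)/(4*k**3 + 15*k**2 + 13*k + 8).
Check: Δs_k = 4*k**3 + 15*k**2 + 13*k + 8. ✓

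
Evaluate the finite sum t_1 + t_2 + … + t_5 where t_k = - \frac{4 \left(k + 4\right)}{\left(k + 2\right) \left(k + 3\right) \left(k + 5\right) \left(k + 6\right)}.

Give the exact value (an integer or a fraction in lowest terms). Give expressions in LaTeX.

r(k) = (k + 2)*(k + 5)**2/((k + 4)**2*(k + 7)) after simplifying.
Gosper form: A/B · C(k+1)/C(k) with A=k + 2, B=k + 7, C=k**2 + 8*k + 16.
Need (k + 2)·f(k+1) − (k + 6)·f(k) = k**2 + 8*k + 16.
deg f ≤ 4 (via 1,1,2).
Solve for f: f(k) = k*(k + 3)*(k + 4)*(k + 7)/20 (degree 4 ≤ 4).
Get s_k = R·t_k = k*(-k - 7)/(5*(k**2 + 7*k + 10)) with R(k) = B(k−1)f(k)/C(k) = k*(k + 3)*(k + 6)*(k + 7)/(20*(k + 4)).
s_(k+1) − s_k = 4*(-k - 4)/(k**4 + 16*k**3 + 91*k**2 + 216*k + 180) = t_k.
Telescoping: Σ = s_(6) − s_(1) = -39/220 − (-4/45) = -35/396.

Σ = -35/396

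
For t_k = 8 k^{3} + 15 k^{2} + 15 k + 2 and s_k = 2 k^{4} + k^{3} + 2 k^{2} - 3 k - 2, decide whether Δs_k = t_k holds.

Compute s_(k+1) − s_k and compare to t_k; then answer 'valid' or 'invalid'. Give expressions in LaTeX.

s_(k+1) = k*(2*k**3 + 9*k**2 + 17*k + 12)
s_(k+1) − s_k = 8*k**3 + 15*k**2 + 15*k + 2
(s_(k+1) − s_k) − t_k = 0

Valid: the claim telescopes to t_k.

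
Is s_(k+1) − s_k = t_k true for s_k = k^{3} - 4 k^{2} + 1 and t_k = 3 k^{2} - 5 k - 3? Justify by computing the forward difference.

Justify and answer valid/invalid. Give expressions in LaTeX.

s_(k+1) = k**3 - k**2 - 5*k - 2
s_(k+1) − s_k = 3*k**2 - 5*k - 3
(s_(k+1) − s_k) − t_k = 0

Valid — Δs_k = t_k.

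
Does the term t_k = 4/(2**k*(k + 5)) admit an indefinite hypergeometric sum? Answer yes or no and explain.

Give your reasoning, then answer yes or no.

No. Not Gosper-summable.

Step 1: r(k) = (k + 5)/(2*(k + 6)).
Gosper form: A/B · C(k+1)/C(k) with A=k/2 + 5/2, B=k + 6, C=1.
Set up (k/2 + 5/2)·f(k+1) − (k + 5)·f(k) − (1) = 0.
deg f ≤ -1 (via 1,1,0).
d = -1 < 0 ⇒ no nonzero polynomial f; not summable.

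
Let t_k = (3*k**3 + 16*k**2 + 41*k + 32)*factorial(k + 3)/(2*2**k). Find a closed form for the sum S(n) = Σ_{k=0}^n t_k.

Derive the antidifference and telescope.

S(n) = (-24*2**n + 3*n**6*factorial(n) + 40*n**5*factorial(n) + 214*n**4*factorial(n) + 590*n**3*factorial(n) + 887*n**2*factorial(n) + 690*n*factorial(n) + 216*factorial(n))/(2*2**n)

The ratio is (3*k**4 + 37*k**3 + 182*k**2 + 420*k + 368)/(2*(3*k**3 + 16*k**2 + 41*k + 32)).
Factor: A=k/2 + 2; B=1; C=k**3 + 16*k**2/3 + 41*k/3 + 32/3.
Key eq: (k/2 + 2)·f(k+1) = (1)·f(k) + (k**3 + 16*k**2/3 + 41*k/3 + 32/3).
d = 2 from the (1,0,3) case.
A polynomial solution: f(k) = 2*(3*k**2 + 4*k + 2)/3.
R(k) = B(k−1)·f(k)/C(k) = 2*(3*k**2 + 4*k + 2)/(3*k**3 + 16*k**2 + 41*k + 32); s_k = R·t_k = (3*k**2 + 4*k + 2)*factorial(k + 3)/2**k.
Verify: (3*k**3 + 16*k**2 + 41*k + 32)*factorial(k + 3)/(2*2**k) matches t_k.
Evaluate: s_(n+1) = 2**(-n - 1)*(3*n**2 + 10*n + 9)*factorial(n + 4); subtract s_(0) = 12 ⇒ S(n) = (-24*2**n + 3*n**6*factorial(n) + 40*n**5*factorial(n) + 214*n**4*factorial(n) + 590*n**3*factorial(n) + 887*n**2*factorial(n) + 690*n*factorial(n) + 216*factorial(n))/(2*2**n).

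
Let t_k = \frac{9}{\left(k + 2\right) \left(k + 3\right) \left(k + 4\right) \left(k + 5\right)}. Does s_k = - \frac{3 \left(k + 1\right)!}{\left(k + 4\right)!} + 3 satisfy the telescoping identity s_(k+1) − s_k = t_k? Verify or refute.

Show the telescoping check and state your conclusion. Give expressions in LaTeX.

s_(k+1) = -3*factorial(k + 2)/factorial(k + 5) + 3
s_(k+1) − s_k = 9/((k + 2)*(k + 3)*(k + 4)*(k + 5))
(s_(k+1) − s_k) − t_k = 0

Valid: the claim telescopes to t_k.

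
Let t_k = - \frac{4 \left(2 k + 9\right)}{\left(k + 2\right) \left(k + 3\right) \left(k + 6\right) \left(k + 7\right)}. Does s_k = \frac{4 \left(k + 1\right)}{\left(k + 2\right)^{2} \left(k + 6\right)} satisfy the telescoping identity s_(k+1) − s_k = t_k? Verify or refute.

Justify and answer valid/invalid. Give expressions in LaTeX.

s_(k+1) = 4*(k + 2)/((k + 3)**2*(k + 7))
s_(k+1) − s_k = 4*(-(k + 1)*(k + 3)**2*(k + 7) + (k + 2)**3*(k + 6))/((k + 2)**2*(k + 3)**2*(k + 6)*(k + 7))
(s_(k+1) − s_k) − t_k = 4*(3*k**2 + 23*k + 39)/(k**6 + 23*k**5 + 209*k**4 + 961*k**3 + 2370*k**2 + 2988*k + 1512)

Invalid: residual \frac{4 \left(3 k^{2} + 23 k + 39\right)}{k^{6} + 23 k^{5} + 209 k^{4} + 961 k^{3} + 2370 k^{2} + 2988 k + 1512} ≠ 0.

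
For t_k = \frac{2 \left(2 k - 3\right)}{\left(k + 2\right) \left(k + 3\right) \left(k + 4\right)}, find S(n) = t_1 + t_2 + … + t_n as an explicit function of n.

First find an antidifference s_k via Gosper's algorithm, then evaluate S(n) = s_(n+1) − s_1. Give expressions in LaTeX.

Compute t_(k+1)/t_k: get (k + 2)*(2*k - 1)/((k + 5)*(2*k - 3)).
So A=k + 2 and B=k + 5, with C=k - 3/2.
Key eq: (k + 2)·f(k+1) = (k + 4)·f(k) + (k - 3/2).
d = 2 from the (1,1,1) case.
Coefficient equations give f(k) = k*(k - 19)/24.
Get s_k = R·t_k = k*(k - 19)/(6*(k + 2)*(k + 3)) with R(k) = B(k−1)f(k)/C(k) = k*(k - 19)*(k + 4)/(12*(2*k - 3)).
Check: Δs_k = 2*(2*k - 3)/(k**3 + 9*k**2 + 26*k + 24). ✓
s_(n+1) = (n**2 - 17*n - 18)/(6*(n**2 + 7*n + 12)) and s_(1) = -1/4, so S(n) = n*(5*n - 13)/(12*(n**2 + 7*n + 12)).

S(n) = \frac{n \left(5 n - 13\right)}{12 \left(n^{2} + 7 n + 12\right)}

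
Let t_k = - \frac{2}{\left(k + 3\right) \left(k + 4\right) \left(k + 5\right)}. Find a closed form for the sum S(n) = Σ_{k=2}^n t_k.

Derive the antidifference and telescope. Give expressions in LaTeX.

Ratio r(k) = (k + 3)/(k + 6).
Factor: A=k + 3; B=k + 6; C=1.
Set up (k + 3)·f(k+1) − (k + 5)·f(k) − (1) = 0.
deg f ≤ 2 (via 1,1,0).
Coefficient equations give f(k) = k*(k + 7)/24.
Get s_k = R·t_k = k*(-k - 7)/(12*(k + 3)*(k + 4)) with R(k) = B(k−1)f(k)/C(k) = k*(k + 5)*(k + 7)/24.
Check: Δs_k = -2/(k**3 + 12*k**2 + 47*k + 60). ✓
s_(n+1) = (-n**2 - 9*n - 8)/(12*(n**2 + 9*n + 20)) and s_(2) = -1/20, so S(n) = (-n**2 - 9*n + 10)/(30*(n**2 + 9*n + 20)).

S(n) = \frac{- n^{2} - 9 n + 10}{30 \left(n^{2} + 9 n + 20\right)}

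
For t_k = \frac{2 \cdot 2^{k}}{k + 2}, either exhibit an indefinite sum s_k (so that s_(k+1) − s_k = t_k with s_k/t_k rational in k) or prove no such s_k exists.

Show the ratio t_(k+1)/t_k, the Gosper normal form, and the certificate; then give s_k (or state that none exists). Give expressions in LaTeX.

no hypergeometric antidifference exists

t_(k+1)/t_k = 2*(k + 2)/(k + 3).
Factor: A=2*k + 4; B=k + 3; C=1.
Solve (2*k + 4)·f(k+1) − (k + 2)·f(k) = 1.
d = -1 from the (1,1,0) case.
Negative degree bound (-1): no f exists, t_k not Gosper-summable.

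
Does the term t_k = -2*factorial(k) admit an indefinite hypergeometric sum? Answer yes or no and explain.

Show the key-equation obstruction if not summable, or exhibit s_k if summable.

No — negative degree bound, so no certificate f.

Step 1: r(k) = k + 1.
Normal form (A,B,C) = (k + 1, 1, 1).
Need (k + 1)·f(k+1) − (1)·f(k) = 1.
From deg A=1, deg B=0, deg C=0: d=-1.
Negative degree bound (-1): no f exists, t_k not Gosper-summable.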